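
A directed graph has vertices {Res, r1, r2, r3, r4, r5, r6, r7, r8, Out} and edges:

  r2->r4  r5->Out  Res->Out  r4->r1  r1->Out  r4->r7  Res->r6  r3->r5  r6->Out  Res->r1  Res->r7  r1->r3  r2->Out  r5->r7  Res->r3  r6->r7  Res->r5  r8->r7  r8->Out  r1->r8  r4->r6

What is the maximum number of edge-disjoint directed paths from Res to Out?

Assign every edge capacity 1; by Menger, the answer equals the max flow.
Path Res→Out (+1); total 1.
Path Res→r1→Out (+1); total 2.
Path Res→r5→Out (+1); total 3.
Path Res→r6→Out (+1); total 4.
No residual Res→Out path; max flow = 4.
Certifying cut of size 4: {Res→Out, Res→r1, Res→r6, r5→Out}.

4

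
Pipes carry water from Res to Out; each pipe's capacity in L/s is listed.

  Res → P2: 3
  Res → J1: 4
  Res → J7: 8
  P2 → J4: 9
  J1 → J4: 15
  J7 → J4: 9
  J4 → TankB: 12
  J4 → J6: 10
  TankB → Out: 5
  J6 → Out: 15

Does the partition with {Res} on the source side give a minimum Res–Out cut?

Yes — it is a minimum cut (capacity 15).

Given cut capacity: 3 + 4 + 8 = 15.
Augment Res→P2→J4→TankB→Out: bottleneck 3, flow now 3.
Augment Res→J1→J4→TankB→Out: bottleneck 2, flow now 5.
Augment Res→J1→J4→J6→Out: bottleneck 2, flow now 7.
Augment Res→J7→J4→J6→Out: bottleneck 8, flow now 15.
No augmenting path remains; maximum flow = 15.
Cut capacity 15 equals the max flow, so it is a minimum cut.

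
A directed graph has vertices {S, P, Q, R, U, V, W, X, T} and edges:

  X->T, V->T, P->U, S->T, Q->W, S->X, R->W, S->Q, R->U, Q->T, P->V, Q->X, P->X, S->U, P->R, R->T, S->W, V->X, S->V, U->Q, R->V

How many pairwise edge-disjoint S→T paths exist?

4

Assign every edge capacity 1; by Menger, the answer equals the max flow.
Path S→T (+1); total 1.
Path S→Q→T (+1); total 2.
Path S→V→T (+1); total 3.
Path S→X→T (+1); total 4.
No residual S→T path; max flow = 4.
Certifying cut of size 4: {Q→T, S→T, S→V, X→T}.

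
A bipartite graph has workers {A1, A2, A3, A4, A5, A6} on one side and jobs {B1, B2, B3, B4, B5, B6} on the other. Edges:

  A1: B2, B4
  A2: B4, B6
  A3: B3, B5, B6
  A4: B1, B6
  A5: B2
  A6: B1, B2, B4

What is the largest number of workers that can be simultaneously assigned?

5

Unit-capacity flow: source→left, listed edges, right→sink; max matching = max flow.
Augmenting path A1→B2 (+1); matched 1.
Augmenting path A2→B4 (+1); matched 2.
Augmenting path A3→B3 (+1); matched 3.
Augmenting path A4→B1 (+1); matched 4.
Augmenting path A6→B1→A4→B6 (+1); matched 5.
No augmenting path remains; maximum matching = 5.
König certificate: {A3, B1, B2, B4, B6} is a vertex cover of size 5 (every listed pair touches it), so no matching can be larger.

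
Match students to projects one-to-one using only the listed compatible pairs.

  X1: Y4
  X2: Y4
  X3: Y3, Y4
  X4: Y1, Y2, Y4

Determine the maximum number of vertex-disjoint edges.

3

Unit-capacity flow: source→left, listed edges, right→sink; max matching = max flow.
Augmenting path X1→Y4 (+1); matched 1.
Augmenting path X3→Y3 (+1); matched 2.
Augmenting path X4→Y1 (+1); matched 3.
No augmenting path remains; maximum matching = 3.
König certificate: {X3, X4, Y4} is a vertex cover of size 3 (every listed pair touches it), so no matching can be larger.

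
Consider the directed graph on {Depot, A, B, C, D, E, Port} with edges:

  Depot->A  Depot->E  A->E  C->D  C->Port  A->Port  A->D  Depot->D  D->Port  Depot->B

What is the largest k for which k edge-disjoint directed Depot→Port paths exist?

2

Assign every edge capacity 1; by Menger, the answer equals the max flow.
Path Depot→A→Port (+1); total 1.
Path Depot→D→Port (+1); total 2.
No residual Depot→Port path; max flow = 2.
Certifying cut of size 2: {Depot→A, Depot→D}.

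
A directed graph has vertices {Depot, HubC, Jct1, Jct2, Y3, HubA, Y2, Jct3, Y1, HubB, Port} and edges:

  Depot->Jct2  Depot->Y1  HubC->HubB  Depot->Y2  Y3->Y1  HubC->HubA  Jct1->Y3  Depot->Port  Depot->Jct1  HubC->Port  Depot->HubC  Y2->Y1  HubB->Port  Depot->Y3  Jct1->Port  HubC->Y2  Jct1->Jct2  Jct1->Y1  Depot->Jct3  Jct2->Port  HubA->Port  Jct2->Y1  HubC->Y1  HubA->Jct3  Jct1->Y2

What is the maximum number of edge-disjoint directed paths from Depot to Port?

4

Assign every edge capacity 1; by Menger, the answer equals the max flow.
Path Depot→Port (+1); total 1.
Path Depot→HubC→Port (+1); total 2.
Path Depot→Jct1→Port (+1); total 3.
Path Depot→Jct2→Port (+1); total 4.
No residual Depot→Port path; max flow = 4.
Certifying cut of size 4: {Depot→HubC, Depot→Jct1, Depot→Jct2, Depot→Port}.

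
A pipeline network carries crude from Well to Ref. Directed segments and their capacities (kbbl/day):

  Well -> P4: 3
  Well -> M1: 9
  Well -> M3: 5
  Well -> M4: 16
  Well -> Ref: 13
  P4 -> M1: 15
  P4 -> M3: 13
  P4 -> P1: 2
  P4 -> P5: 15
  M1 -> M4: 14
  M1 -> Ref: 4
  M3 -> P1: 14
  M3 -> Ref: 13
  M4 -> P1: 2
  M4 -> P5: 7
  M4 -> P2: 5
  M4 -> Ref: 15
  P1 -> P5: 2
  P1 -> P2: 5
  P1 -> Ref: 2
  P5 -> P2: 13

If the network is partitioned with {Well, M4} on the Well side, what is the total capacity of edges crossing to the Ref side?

59

Edges leaving {Well, M4}: Well→P4 (3), Well→M1 (9), Well→M3 (5), Well→Ref (13), M4→P1 (2), M4→P5 (7), M4→P2 (5), M4→Ref (15).
Cut capacity = 3 + 9 + 5 + 13 + 2 + 7 + 5 + 15 = 59.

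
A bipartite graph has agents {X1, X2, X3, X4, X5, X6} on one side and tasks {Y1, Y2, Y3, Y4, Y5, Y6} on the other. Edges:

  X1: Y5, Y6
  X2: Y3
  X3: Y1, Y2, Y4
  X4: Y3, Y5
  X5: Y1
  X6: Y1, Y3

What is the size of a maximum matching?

Unit-capacity flow: source→left, listed edges, right→sink; max matching = max flow.
Augmenting path X1→Y5 (+1); matched 1.
Augmenting path X2→Y3 (+1); matched 2.
Augmenting path X3→Y1 (+1); matched 3.
Augmenting path X4→Y5→X1→Y6 (+1); matched 4.
Augmenting path X5→Y1→X3→Y2 (+1); matched 5.
No augmenting path remains; maximum matching = 5.
König certificate: {X1, X3, X4, Y1, Y3} is a vertex cover of size 5 (every listed pair touches it), so no matching can be larger.

5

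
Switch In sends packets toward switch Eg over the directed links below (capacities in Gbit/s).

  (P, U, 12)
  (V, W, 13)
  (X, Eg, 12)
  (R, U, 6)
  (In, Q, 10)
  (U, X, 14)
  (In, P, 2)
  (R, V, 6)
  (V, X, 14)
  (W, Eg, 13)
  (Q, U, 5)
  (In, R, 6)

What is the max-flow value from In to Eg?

13

Augment In→P→U→X→Eg: bottleneck 2, flow now 2.
Augment In→Q→U→X→Eg: bottleneck 5, flow now 7.
Augment In→R→U→X→Eg: bottleneck 5, flow now 12.
Augment In→R→V→W→Eg: bottleneck 1, flow now 13.
No augmenting path remains; maximum flow = 13.
In the residual graph, reachable from In: {In, Q}.
Min-cut edges: In→P (2), In→R (6), Q→U (5); capacity 2 + 6 + 5 = 13.
This cut is saturated, so no flow can exceed 13.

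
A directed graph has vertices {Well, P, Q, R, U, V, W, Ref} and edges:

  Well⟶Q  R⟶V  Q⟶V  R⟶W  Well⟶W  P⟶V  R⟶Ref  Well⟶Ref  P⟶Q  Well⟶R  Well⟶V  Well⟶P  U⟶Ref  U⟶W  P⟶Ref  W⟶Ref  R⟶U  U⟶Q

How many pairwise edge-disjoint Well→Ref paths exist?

4

Assign every edge capacity 1; by Menger, the answer equals the max flow.
Path Well→Ref (+1); total 1.
Path Well→P→Ref (+1); total 2.
Path Well→R→Ref (+1); total 3.
Path Well→W→Ref (+1); total 4.
No residual Well→Ref path; max flow = 4.
Certifying cut of size 4: {Well→P, Well→R, Well→Ref, Well→W}.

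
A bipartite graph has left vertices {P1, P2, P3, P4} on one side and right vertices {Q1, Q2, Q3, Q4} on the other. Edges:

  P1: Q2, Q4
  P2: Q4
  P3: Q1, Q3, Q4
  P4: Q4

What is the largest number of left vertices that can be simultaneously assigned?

Unit-capacity flow: source→left, listed edges, right→sink; max matching = max flow.
Augmenting path P1→Q2 (+1); matched 1.
Augmenting path P2→Q4 (+1); matched 2.
Augmenting path P3→Q1 (+1); matched 3.
No augmenting path remains; maximum matching = 3.
König certificate: {P1, P3, Q4} is a vertex cover of size 3 (every listed pair touches it), so no matching can be larger.

3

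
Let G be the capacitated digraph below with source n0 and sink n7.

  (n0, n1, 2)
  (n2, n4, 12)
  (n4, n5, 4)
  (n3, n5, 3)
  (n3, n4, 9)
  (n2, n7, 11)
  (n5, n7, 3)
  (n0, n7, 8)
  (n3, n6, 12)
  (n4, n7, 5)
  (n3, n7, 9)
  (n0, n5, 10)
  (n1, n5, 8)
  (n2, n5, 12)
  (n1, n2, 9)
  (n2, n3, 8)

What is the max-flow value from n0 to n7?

Augment n0→n7: bottleneck 8, flow now 8.
Augment n0→n5→n7: bottleneck 3, flow now 11.
Augment n0→n1→n2→n7: bottleneck 2, flow now 13.
No augmenting path remains; maximum flow = 13.
In the residual graph, reachable from n0: {n0, n5}.
Min-cut edges: n0→n1 (2), n0→n7 (8), n5→n7 (3); capacity 2 + 8 + 3 = 13.
This cut is saturated, so no flow can exceed 13.

13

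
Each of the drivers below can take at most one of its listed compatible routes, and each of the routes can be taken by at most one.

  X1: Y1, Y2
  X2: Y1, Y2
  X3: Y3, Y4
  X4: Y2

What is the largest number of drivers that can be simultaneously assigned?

Unit-capacity flow: source→left, listed edges, right→sink; max matching = max flow.
Augmenting path X1→Y1 (+1); matched 1.
Augmenting path X2→Y2 (+1); matched 2.
Augmenting path X3→Y3 (+1); matched 3.
No augmenting path remains; maximum matching = 3.
König certificate: {X3, Y1, Y2} is a vertex cover of size 3 (every listed pair touches it), so no matching can be larger.

3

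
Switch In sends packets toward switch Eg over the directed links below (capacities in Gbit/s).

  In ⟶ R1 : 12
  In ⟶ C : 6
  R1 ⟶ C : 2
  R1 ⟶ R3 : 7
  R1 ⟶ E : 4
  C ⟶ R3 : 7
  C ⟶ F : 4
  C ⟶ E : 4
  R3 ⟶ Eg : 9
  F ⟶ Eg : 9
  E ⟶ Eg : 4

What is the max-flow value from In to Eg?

Augment In→R1→R3→Eg: bottleneck 7, flow now 7.
Augment In→R1→E→Eg: bottleneck 4, flow now 11.
Augment In→C→R3→Eg: bottleneck 2, flow now 13.
Augment In→C→F→Eg: bottleneck 4, flow now 17.
No augmenting path remains; maximum flow = 17.
In the residual graph, reachable from In: {In, R1, C, R3, E}.
Min-cut edges: C→F (4), R3→Eg (9), E→Eg (4); capacity 4 + 9 + 4 = 17.
This cut is saturated, so no flow can exceed 17.

17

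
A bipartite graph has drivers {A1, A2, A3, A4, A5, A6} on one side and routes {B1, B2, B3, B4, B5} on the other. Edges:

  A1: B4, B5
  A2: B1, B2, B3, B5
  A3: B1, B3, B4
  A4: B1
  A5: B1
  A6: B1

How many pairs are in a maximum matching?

Unit-capacity flow: source→left, listed edges, right→sink; max matching = max flow.
Augmenting path A1→B4 (+1); matched 1.
Augmenting path A2→B1 (+1); matched 2.
Augmenting path A3→B3 (+1); matched 3.
Augmenting path A4→B1→A2→B2 (+1); matched 4.
No augmenting path remains; maximum matching = 4.
König certificate: {A1, A2, A3, B1} is a vertex cover of size 4 (every listed pair touches it), so no matching can be larger.

4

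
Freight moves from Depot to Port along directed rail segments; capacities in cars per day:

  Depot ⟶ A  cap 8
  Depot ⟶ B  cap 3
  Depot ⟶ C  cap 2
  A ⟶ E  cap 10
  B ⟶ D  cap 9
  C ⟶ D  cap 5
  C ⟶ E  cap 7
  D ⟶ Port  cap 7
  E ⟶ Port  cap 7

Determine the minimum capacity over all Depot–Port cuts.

Augment Depot→A→E→Port: bottleneck 7, flow now 7.
Augment Depot→B→D→Port: bottleneck 3, flow now 10.
Augment Depot→C→D→Port: bottleneck 2, flow now 12.
No augmenting path remains; maximum flow = 12.
By max-flow min-cut, the minimum cut capacity equals the max flow.
In the residual graph, reachable from Depot: {Depot, A, E}.
Min-cut edges: Depot→B (3), Depot→C (2), E→Port (7); capacity 3 + 2 + 7 = 12.

12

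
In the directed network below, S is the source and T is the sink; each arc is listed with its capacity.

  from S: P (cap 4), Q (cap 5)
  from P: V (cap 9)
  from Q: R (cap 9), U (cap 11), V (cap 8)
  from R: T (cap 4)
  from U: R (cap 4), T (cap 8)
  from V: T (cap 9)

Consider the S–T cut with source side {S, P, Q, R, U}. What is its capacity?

29

Edges leaving {S, P, Q, R, U}: P→V (9), Q→V (8), R→T (4), U→T (8).
Cut capacity = 9 + 8 + 4 + 8 = 29.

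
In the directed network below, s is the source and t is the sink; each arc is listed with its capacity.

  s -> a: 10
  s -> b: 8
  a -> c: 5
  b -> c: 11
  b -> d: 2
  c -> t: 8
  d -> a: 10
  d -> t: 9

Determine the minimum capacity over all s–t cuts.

Augment s→a→c→t: bottleneck 5, flow now 5.
Augment s→b→c→t: bottleneck 3, flow now 8.
Augment s→b→d→t: bottleneck 2, flow now 10.
No augmenting path remains; maximum flow = 10.
By max-flow min-cut, the minimum cut capacity equals the max flow.
In the residual graph, reachable from s: {s, a, b, c}.
Min-cut edges: b→d (2), c→t (8); capacity 2 + 8 = 10.

10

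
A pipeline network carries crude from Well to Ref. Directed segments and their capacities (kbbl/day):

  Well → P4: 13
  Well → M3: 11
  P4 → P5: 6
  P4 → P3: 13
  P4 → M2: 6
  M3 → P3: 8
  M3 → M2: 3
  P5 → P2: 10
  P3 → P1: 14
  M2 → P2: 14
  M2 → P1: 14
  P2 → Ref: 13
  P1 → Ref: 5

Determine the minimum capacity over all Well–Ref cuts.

Augment Well→P4→P5→P2→Ref: bottleneck 6, flow now 6.
Augment Well→P4→P3→P1→Ref: bottleneck 5, flow now 11.
Augment Well→P4→M2→P2→Ref: bottleneck 2, flow now 13.
Augment Well→M3→M2→P2→Ref: bottleneck 3, flow now 16.
Augment Well→M3→P3→P4→M2→P2→Ref: bottleneck 2, flow now 18. (uses reverse residual edge)
No augmenting path remains; maximum flow = 18.
By max-flow min-cut, the minimum cut capacity equals the max flow.
In the residual graph, reachable from Well: {Well, P4, M3, P5, P3, M2, P2, P1}.
Min-cut edges: P2→Ref (13), P1→Ref (5); capacity 13 + 5 = 18.

18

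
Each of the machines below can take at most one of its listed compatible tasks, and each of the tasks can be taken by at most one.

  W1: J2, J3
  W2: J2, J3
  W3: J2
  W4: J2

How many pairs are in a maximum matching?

Unit-capacity flow: source→left, listed edges, right→sink; max matching = max flow.
Augmenting path W1→J2 (+1); matched 1.
Augmenting path W2→J3 (+1); matched 2.
No augmenting path remains; maximum matching = 2.
König certificate: {J2, J3} is a vertex cover of size 2 (every listed pair touches it), so no matching can be larger.

2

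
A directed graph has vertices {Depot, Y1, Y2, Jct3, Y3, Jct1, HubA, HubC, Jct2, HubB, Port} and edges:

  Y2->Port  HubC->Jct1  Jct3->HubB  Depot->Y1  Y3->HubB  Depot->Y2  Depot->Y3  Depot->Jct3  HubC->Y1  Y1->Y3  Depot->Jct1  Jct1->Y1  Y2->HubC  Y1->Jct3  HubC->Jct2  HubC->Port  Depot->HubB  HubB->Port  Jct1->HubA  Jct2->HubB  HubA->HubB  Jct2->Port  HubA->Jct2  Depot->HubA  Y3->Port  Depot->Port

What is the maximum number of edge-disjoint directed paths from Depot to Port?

Assign every edge capacity 1; by Menger, the answer equals the max flow.
Path Depot→Port (+1); total 1.
Path Depot→Y2→Port (+1); total 2.
Path Depot→Y3→Port (+1); total 3.
Path Depot→HubB→Port (+1); total 4.
Path Depot→HubA→Jct2→Port (+1); total 5.
No residual Depot→Port path; max flow = 5.
Certifying cut of size 5: {Depot→Port, Depot→Y2, HubA→Jct2, HubB→Port, Y3→Port}.

5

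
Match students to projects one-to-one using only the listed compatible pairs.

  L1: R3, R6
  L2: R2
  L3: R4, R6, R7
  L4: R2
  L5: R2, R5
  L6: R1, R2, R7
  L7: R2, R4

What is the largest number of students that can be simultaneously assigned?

6

Unit-capacity flow: source→left, listed edges, right→sink; max matching = max flow.
Augmenting path L1→R3 (+1); matched 1.
Augmenting path L2→R2 (+1); matched 2.
Augmenting path L3→R4 (+1); matched 3.
Augmenting path L5→R5 (+1); matched 4.
Augmenting path L6→R1 (+1); matched 5.
Augmenting path L7→R4→L3→R6 (+1); matched 6.
No augmenting path remains; maximum matching = 6.
König certificate: {L1, L3, L5, L6, L7, R2} is a vertex cover of size 6 (every listed pair touches it), so no matching can be larger.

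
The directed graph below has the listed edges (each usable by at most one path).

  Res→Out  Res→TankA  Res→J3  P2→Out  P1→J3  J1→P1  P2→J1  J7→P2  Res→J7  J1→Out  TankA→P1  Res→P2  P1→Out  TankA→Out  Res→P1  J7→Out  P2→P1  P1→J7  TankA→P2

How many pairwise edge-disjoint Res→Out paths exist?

5

Assign every edge capacity 1; by Menger, the answer equals the max flow.
Path Res→Out (+1); total 1.
Path Res→TankA→Out (+1); total 2.
Path Res→J7→Out (+1); total 3.
Path Res→P2→Out (+1); total 4.
Path Res→P1→Out (+1); total 5.
No residual Res→Out path; max flow = 5.
Certifying cut of size 5: {Res→J7, Res→Out, Res→P1, Res→P2, Res→TankA}.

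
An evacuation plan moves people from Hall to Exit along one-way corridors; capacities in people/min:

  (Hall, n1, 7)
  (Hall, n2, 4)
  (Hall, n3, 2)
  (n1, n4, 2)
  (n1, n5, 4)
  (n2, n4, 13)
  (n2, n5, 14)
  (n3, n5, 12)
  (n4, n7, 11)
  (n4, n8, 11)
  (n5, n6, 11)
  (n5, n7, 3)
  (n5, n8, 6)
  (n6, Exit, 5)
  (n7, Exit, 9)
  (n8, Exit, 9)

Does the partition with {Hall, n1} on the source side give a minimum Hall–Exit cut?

Yes — it is a minimum cut (capacity 12).

Given cut capacity: 4 + 2 + 2 + 4 = 12.
Augment Hall→n1→n4→n7→Exit: bottleneck 2, flow now 2.
Augment Hall→n1→n5→n6→Exit: bottleneck 4, flow now 6.
Augment Hall→n2→n4→n7→Exit: bottleneck 4, flow now 10.
Augment Hall→n3→n5→n6→Exit: bottleneck 1, flow now 11.
Augment Hall→n3→n5→n7→Exit: bottleneck 1, flow now 12.
No augmenting path remains; maximum flow = 12.
Cut capacity 12 equals the max flow, so it is a minimum cut.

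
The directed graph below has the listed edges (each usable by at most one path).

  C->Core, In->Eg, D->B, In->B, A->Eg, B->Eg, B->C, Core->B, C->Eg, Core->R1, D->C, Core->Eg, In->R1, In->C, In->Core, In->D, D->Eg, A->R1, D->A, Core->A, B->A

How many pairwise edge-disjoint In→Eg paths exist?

Assign every edge capacity 1; by Menger, the answer equals the max flow.
Path In→Eg (+1); total 1.
Path In→Core→Eg (+1); total 2.
Path In→D→Eg (+1); total 3.
Path In→B→Eg (+1); total 4.
Path In→C→Eg (+1); total 5.
No residual In→Eg path; max flow = 5.
Certifying cut of size 5: {In→B, In→C, In→Core, In→D, In→Eg}.

5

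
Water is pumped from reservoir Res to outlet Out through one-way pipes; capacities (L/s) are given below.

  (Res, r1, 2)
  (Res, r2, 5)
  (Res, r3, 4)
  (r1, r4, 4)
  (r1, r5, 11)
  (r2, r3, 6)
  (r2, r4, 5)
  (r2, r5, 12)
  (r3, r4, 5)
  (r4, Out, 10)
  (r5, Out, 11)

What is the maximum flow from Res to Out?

11

Augment Res→r1→r4→Out: bottleneck 2, flow now 2.
Augment Res→r2→r4→Out: bottleneck 5, flow now 7.
Augment Res→r3→r4→Out: bottleneck 3, flow now 10.
Augment Res→r3→r4→r1→r5→Out: bottleneck 1, flow now 11. (uses reverse residual edge)
No augmenting path remains; maximum flow = 11.
In the residual graph, reachable from Res: {Res}.
Min-cut edges: Res→r1 (2), Res→r2 (5), Res→r3 (4); capacity 2 + 5 + 4 = 11.
This cut is saturated, so no flow can exceed 11.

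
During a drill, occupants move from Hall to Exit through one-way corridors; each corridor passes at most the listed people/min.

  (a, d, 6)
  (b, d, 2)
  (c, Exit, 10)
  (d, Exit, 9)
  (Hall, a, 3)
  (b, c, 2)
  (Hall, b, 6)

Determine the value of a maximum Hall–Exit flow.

7

Augment Hall→a→d→Exit: bottleneck 3, flow now 3.
Augment Hall→b→c→Exit: bottleneck 2, flow now 5.
Augment Hall→b→d→Exit: bottleneck 2, flow now 7.
No augmenting path remains; maximum flow = 7.
In the residual graph, reachable from Hall: {Hall, b}.
Min-cut edges: Hall→a (3), b→c (2), b→d (2); capacity 3 + 2 + 2 = 7.
This cut is saturated, so no flow can exceed 7.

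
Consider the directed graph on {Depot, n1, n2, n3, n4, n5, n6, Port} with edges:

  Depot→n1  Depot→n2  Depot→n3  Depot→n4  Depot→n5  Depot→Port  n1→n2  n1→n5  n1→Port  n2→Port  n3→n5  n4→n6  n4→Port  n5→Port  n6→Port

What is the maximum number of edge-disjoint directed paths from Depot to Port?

Assign every edge capacity 1; by Menger, the answer equals the max flow.
Path Depot→Port (+1); total 1.
Path Depot→n1→Port (+1); total 2.
Path Depot→n2→Port (+1); total 3.
Path Depot→n4→Port (+1); total 4.
Path Depot→n5→Port (+1); total 5.
No residual Depot→Port path; max flow = 5.
Certifying cut of size 5: {Depot→Port, Depot→n1, Depot→n2, Depot→n4, n5→Port}.

5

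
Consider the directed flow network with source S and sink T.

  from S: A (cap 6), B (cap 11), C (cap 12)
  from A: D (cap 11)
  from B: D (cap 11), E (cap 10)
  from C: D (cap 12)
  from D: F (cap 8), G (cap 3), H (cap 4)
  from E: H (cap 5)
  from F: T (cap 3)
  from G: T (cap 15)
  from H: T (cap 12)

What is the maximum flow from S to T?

Augment S→A→D→F→T: bottleneck 3, flow now 3.
Augment S→A→D→G→T: bottleneck 3, flow now 6.
Augment S→B→D→H→T: bottleneck 4, flow now 10.
Augment S→B→E→H→T: bottleneck 5, flow now 15.
No augmenting path remains; maximum flow = 15.
In the residual graph, reachable from S: {S, A, B, C, D, E, F}.
Min-cut edges: D→G (3), D→H (4), E→H (5), F→T (3); capacity 3 + 4 + 5 + 3 = 15.
This cut is saturated, so no flow can exceed 15.

15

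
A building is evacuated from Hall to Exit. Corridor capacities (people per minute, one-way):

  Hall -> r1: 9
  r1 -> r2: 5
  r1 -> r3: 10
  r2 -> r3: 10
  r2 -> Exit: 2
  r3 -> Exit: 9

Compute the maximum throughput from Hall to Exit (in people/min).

9

Augment Hall→r1→r2→Exit: bottleneck 2, flow now 2.
Augment Hall→r1→r3→Exit: bottleneck 7, flow now 9.
No augmenting path remains; maximum flow = 9.
In the residual graph, reachable from Hall: {Hall}.
Min-cut edges: Hall→r1 (9); capacity 9 = 9.
This cut is saturated, so no flow can exceed 9.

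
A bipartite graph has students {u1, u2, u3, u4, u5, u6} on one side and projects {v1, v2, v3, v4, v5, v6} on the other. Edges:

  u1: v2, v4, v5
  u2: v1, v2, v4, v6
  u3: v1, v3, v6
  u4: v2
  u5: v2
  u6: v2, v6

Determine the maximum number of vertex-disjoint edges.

Unit-capacity flow: source→left, listed edges, right→sink; max matching = max flow.
Augmenting path u1→v2 (+1); matched 1.
Augmenting path u2→v1 (+1); matched 2.
Augmenting path u3→v3 (+1); matched 3.
Augmenting path u6→v6 (+1); matched 4.
Augmenting path u4→v2→u1→v4 (+1); matched 5.
No augmenting path remains; maximum matching = 5.
König certificate: {u1, u2, u3, u6, v2} is a vertex cover of size 5 (every listed pair touches it), so no matching can be larger.

5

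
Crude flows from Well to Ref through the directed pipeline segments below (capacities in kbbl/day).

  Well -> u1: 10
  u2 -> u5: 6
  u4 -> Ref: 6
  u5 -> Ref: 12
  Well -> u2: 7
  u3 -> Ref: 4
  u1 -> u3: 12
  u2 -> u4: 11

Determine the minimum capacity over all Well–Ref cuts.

11

Augment Well→u1→u3→Ref: bottleneck 4, flow now 4.
Augment Well→u2→u4→Ref: bottleneck 6, flow now 10.
Augment Well→u2→u5→Ref: bottleneck 1, flow now 11.
No augmenting path remains; maximum flow = 11.
By max-flow min-cut, the minimum cut capacity equals the max flow.
In the residual graph, reachable from Well: {Well, u1, u3}.
Min-cut edges: Well→u2 (7), u3→Ref (4); capacity 7 + 4 = 11.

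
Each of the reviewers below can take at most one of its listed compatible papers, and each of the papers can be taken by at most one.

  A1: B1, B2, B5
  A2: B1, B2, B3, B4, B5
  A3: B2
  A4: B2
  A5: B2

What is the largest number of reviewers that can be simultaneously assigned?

Unit-capacity flow: source→left, listed edges, right→sink; max matching = max flow.
Augmenting path A1→B1 (+1); matched 1.
Augmenting path A2→B2 (+1); matched 2.
Augmenting path A3→B2→A2→B3 (+1); matched 3.
No augmenting path remains; maximum matching = 3.
König certificate: {A1, A2, B2} is a vertex cover of size 3 (every listed pair touches it), so no matching can be larger.

3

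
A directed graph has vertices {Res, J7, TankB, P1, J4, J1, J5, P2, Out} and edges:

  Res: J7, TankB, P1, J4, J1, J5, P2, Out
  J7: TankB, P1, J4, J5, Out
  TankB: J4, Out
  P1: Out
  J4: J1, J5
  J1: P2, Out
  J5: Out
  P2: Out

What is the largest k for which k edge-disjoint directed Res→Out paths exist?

7

Assign every edge capacity 1; by Menger, the answer equals the max flow.
Path Res→Out (+1); total 1.
Path Res→J7→Out (+1); total 2.
Path Res→TankB→Out (+1); total 3.
Path Res→P1→Out (+1); total 4.
Path Res→J1→Out (+1); total 5.
Path Res→J5→Out (+1); total 6.
Path Res→P2→Out (+1); total 7.
No residual Res→Out path; max flow = 7.
Certifying cut of size 7: {J1→Out, J5→Out, P2→Out, Res→J7, Res→Out, Res→P1, Res→TankB}.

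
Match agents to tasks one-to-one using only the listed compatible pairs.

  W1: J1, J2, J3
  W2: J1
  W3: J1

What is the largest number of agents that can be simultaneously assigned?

Unit-capacity flow: source→left, listed edges, right→sink; max matching = max flow.
Augmenting path W1→J1 (+1); matched 1.
Augmenting path W2→J1→W1→J2 (+1); matched 2.
No augmenting path remains; maximum matching = 2.
König certificate: {W1, J1} is a vertex cover of size 2 (every listed pair touches it), so no matching can be larger.

2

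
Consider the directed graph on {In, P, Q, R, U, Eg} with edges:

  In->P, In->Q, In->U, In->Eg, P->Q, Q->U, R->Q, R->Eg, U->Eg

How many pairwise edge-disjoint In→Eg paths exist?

2

Assign every edge capacity 1; by Menger, the answer equals the max flow.
Path In→Eg (+1); total 1.
Path In→U→Eg (+1); total 2.
No residual In→Eg path; max flow = 2.
Certifying cut of size 2: {In→Eg, U→Eg}.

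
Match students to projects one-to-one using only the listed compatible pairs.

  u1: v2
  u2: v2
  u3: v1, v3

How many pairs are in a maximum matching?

2

Unit-capacity flow: source→left, listed edges, right→sink; max matching = max flow.
Augmenting path u1→v2 (+1); matched 1.
Augmenting path u3→v1 (+1); matched 2.
No augmenting path remains; maximum matching = 2.
König certificate: {u3, v2} is a vertex cover of size 2 (every listed pair touches it), so no matching can be larger.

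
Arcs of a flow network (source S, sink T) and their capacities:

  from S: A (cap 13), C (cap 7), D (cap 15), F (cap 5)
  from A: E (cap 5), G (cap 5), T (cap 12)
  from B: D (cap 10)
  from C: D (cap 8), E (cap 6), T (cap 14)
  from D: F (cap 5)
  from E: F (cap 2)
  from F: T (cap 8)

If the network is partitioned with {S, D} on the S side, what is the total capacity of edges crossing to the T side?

30

Edges leaving {S, D}: S→A (13), S→C (7), S→F (5), D→F (5).
Cut capacity = 13 + 7 + 5 + 5 = 30.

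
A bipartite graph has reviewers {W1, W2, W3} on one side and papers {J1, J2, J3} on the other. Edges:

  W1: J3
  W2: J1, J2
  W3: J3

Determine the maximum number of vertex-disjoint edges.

2

Unit-capacity flow: source→left, listed edges, right→sink; max matching = max flow.
Augmenting path W1→J3 (+1); matched 1.
Augmenting path W2→J1 (+1); matched 2.
No augmenting path remains; maximum matching = 2.
König certificate: {W2, J3} is a vertex cover of size 2 (every listed pair touches it), so no matching can be larger.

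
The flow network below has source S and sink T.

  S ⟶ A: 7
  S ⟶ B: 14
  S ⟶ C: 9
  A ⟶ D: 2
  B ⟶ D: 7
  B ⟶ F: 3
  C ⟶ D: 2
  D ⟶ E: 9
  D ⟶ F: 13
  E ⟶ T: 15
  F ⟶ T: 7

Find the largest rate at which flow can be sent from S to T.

Augment S→B→F→T: bottleneck 3, flow now 3.
Augment S→A→D→E→T: bottleneck 2, flow now 5.
Augment S→B→D→E→T: bottleneck 7, flow now 12.
Augment S→C→D→F→T: bottleneck 2, flow now 14.
No augmenting path remains; maximum flow = 14.
In the residual graph, reachable from S: {S, A, B, C}.
Min-cut edges: A→D (2), B→D (7), B→F (3), C→D (2); capacity 2 + 7 + 3 + 2 = 14.
This cut is saturated, so no flow can exceed 14.

14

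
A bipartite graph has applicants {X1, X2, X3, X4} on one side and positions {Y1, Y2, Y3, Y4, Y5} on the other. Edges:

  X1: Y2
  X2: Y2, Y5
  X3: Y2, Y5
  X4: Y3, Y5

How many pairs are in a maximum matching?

Unit-capacity flow: source→left, listed edges, right→sink; max matching = max flow.
Augmenting path X1→Y2 (+1); matched 1.
Augmenting path X2→Y5 (+1); matched 2.
Augmenting path X4→Y3 (+1); matched 3.
No augmenting path remains; maximum matching = 3.
König certificate: {X4, Y2, Y5} is a vertex cover of size 3 (every listed pair touches it), so no matching can be larger.

3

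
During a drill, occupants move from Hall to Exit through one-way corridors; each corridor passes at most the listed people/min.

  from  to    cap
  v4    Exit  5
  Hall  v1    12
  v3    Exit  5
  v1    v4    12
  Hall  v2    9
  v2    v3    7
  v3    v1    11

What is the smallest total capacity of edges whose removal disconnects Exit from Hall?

10

Augment Hall→v1→v4→Exit: bottleneck 5, flow now 5.
Augment Hall→v2→v3→Exit: bottleneck 5, flow now 10.
No augmenting path remains; maximum flow = 10.
By max-flow min-cut, the minimum cut capacity equals the max flow.
In the residual graph, reachable from Hall: {Hall, v1, v2, v3, v4}.
Min-cut edges: v3→Exit (5), v4→Exit (5); capacity 5 + 5 = 10.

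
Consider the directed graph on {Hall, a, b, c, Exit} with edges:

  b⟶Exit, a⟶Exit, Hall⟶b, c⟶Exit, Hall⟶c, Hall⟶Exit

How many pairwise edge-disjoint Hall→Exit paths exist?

3

Assign every edge capacity 1; by Menger, the answer equals the max flow.
Path Hall→Exit (+1); total 1.
Path Hall→b→Exit (+1); total 2.
Path Hall→c→Exit (+1); total 3.
No residual Hall→Exit path; max flow = 3.
Certifying cut of size 3: {Hall→Exit, Hall→b, Hall→c}.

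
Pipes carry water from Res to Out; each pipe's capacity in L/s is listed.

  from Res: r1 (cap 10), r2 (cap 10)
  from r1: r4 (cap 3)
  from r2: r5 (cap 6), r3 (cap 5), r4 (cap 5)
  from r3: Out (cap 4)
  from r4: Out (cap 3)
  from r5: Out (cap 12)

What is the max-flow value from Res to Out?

13

Augment Res→r1→r4→Out: bottleneck 3, flow now 3.
Augment Res→r2→r3→Out: bottleneck 4, flow now 7.
Augment Res→r2→r5→Out: bottleneck 6, flow now 13.
No augmenting path remains; maximum flow = 13.
In the residual graph, reachable from Res: {Res, r1}.
Min-cut edges: Res→r2 (10), r1→r4 (3); capacity 10 + 3 = 13.
This cut is saturated, so no flow can exceed 13.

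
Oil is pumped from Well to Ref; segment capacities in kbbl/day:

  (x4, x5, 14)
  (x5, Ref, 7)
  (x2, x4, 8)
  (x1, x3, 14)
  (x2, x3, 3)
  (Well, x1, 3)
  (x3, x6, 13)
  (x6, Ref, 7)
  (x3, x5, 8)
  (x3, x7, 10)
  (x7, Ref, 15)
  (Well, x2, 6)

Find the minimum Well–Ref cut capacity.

Augment Well→x1→x3→x5→Ref: bottleneck 3, flow now 3.
Augment Well→x2→x3→x5→Ref: bottleneck 3, flow now 6.
Augment Well→x2→x4→x5→Ref: bottleneck 1, flow now 7.
Augment Well→x2→x4→x5→x3→x6→Ref: bottleneck 2, flow now 9. (uses reverse residual edge)
No augmenting path remains; maximum flow = 9.
By max-flow min-cut, the minimum cut capacity equals the max flow.
In the residual graph, reachable from Well: {Well}.
Min-cut edges: Well→x1 (3), Well→x2 (6); capacity 3 + 6 = 9.

9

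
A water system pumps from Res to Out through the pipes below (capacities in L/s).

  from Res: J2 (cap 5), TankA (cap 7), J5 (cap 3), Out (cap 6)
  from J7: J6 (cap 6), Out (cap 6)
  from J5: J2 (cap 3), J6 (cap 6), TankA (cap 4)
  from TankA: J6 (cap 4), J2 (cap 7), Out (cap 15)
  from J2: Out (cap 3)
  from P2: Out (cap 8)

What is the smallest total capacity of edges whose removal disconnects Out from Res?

19

Augment Res→Out: bottleneck 6, flow now 6.
Augment Res→TankA→Out: bottleneck 7, flow now 13.
Augment Res→J2→Out: bottleneck 3, flow now 16.
Augment Res→J5→TankA→Out: bottleneck 3, flow now 19.
No augmenting path remains; maximum flow = 19.
By max-flow min-cut, the minimum cut capacity equals the max flow.
In the residual graph, reachable from Res: {Res, J2}.
Min-cut edges: Res→J5 (3), Res→TankA (7), Res→Out (6), J2→Out (3); capacity 3 + 7 + 6 + 3 = 19.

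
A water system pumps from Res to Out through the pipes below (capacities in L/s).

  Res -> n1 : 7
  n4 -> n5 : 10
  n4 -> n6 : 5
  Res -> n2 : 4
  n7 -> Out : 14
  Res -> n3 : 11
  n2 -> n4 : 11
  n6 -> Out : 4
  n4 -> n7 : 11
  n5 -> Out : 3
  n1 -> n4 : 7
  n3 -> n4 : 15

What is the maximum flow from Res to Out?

Augment Res→n1→n4→n5→Out: bottleneck 3, flow now 3.
Augment Res→n1→n4→n6→Out: bottleneck 4, flow now 7.
Augment Res→n2→n4→n7→Out: bottleneck 4, flow now 11.
Augment Res→n3→n4→n7→Out: bottleneck 7, flow now 18.
No augmenting path remains; maximum flow = 18.
In the residual graph, reachable from Res: {Res, n1, n2, n3, n4, n5, n6}.
Min-cut edges: n4→n7 (11), n5→Out (3), n6→Out (4); capacity 11 + 3 + 4 = 18.
This cut is saturated, so no flow can exceed 18.

18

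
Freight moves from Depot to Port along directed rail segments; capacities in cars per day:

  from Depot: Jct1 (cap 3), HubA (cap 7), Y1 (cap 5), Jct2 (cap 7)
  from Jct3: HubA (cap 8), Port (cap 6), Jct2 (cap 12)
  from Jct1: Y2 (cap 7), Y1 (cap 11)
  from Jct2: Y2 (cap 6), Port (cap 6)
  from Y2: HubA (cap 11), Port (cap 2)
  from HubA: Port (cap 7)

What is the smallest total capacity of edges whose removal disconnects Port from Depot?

15

Augment Depot→Jct2→Port: bottleneck 6, flow now 6.
Augment Depot→HubA→Port: bottleneck 7, flow now 13.
Augment Depot→Jct1→Y2→Port: bottleneck 2, flow now 15.
No augmenting path remains; maximum flow = 15.
By max-flow min-cut, the minimum cut capacity equals the max flow.
In the residual graph, reachable from Depot: {Depot, Jct1, Jct2, Y2, Y1, HubA}.
Min-cut edges: Jct2→Port (6), Y2→Port (2), HubA→Port (7); capacity 6 + 2 + 7 = 15.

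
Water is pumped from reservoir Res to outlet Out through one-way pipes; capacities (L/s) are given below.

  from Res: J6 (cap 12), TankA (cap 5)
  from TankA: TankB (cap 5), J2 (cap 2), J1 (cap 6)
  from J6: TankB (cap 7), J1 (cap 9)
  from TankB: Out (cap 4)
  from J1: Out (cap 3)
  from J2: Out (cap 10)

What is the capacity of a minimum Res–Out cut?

9

Augment Res→TankA→TankB→Out: bottleneck 4, flow now 4.
Augment Res→TankA→J1→Out: bottleneck 1, flow now 5.
Augment Res→J6→J1→Out: bottleneck 2, flow now 7.
Augment Res→J6→TankB→TankA→J2→Out: bottleneck 2, flow now 9. (uses reverse residual edge)
No augmenting path remains; maximum flow = 9.
By max-flow min-cut, the minimum cut capacity equals the max flow.
In the residual graph, reachable from Res: {Res, TankA, J6, TankB, J1}.
Min-cut edges: TankA→J2 (2), TankB→Out (4), J1→Out (3); capacity 2 + 4 + 3 = 9.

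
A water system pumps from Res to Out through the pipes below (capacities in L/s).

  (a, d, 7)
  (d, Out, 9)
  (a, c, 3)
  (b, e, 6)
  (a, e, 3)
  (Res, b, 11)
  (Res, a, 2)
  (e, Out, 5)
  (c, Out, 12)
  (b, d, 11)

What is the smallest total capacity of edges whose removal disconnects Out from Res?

13

Augment Res→a→c→Out: bottleneck 2, flow now 2.
Augment Res→b→d→Out: bottleneck 9, flow now 11.
Augment Res→b→e→Out: bottleneck 2, flow now 13.
No augmenting path remains; maximum flow = 13.
By max-flow min-cut, the minimum cut capacity equals the max flow.
In the residual graph, reachable from Res: {Res}.
Min-cut edges: Res→a (2), Res→b (11); capacity 2 + 11 = 13.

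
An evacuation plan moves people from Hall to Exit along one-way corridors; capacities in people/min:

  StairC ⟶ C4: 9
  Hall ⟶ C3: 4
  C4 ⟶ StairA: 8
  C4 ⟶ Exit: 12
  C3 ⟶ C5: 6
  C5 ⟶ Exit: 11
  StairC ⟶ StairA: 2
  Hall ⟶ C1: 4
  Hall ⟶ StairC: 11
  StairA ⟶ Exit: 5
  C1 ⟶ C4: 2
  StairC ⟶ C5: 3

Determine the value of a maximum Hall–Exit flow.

17

Augment Hall→C1→C4→Exit: bottleneck 2, flow now 2.
Augment Hall→StairC→C4→Exit: bottleneck 9, flow now 11.
Augment Hall→StairC→StairA→Exit: bottleneck 2, flow now 13.
Augment Hall→C3→C5→Exit: bottleneck 4, flow now 17.
No augmenting path remains; maximum flow = 17.
In the residual graph, reachable from Hall: {Hall, C1}.
Min-cut edges: Hall→StairC (11), Hall→C3 (4), C1→C4 (2); capacity 11 + 4 + 2 = 17.
This cut is saturated, so no flow can exceed 17.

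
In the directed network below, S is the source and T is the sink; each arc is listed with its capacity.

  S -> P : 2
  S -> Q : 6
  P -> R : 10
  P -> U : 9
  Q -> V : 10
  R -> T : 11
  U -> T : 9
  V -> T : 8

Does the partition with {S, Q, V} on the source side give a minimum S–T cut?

No — its capacity is 10, but the minimum cut has capacity 8.

Given cut capacity: 2 + 8 = 10.
Augment S→P→R→T: bottleneck 2, flow now 2.
Augment S→Q→V→T: bottleneck 6, flow now 8.
No augmenting path remains; maximum flow = 8.
In the residual graph, reachable from S: {S}.
Min-cut edges: S→P (2), S→Q (6); capacity 2 + 6 = 8.
Cut capacity 10 exceeds the max flow 8, so it is not minimum.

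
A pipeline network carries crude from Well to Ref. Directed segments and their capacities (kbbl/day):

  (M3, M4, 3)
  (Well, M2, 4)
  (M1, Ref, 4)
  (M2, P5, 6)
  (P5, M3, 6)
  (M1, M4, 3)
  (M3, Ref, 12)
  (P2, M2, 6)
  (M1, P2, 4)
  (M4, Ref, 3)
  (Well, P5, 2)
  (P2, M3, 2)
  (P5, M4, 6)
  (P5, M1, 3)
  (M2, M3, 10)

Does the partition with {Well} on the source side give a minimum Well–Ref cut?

Yes — it is a minimum cut (capacity 6).

Given cut capacity: 4 + 2 = 6.
Augment Well→M2→M3→Ref: bottleneck 4, flow now 4.
Augment Well→P5→M1→Ref: bottleneck 2, flow now 6.
No augmenting path remains; maximum flow = 6.
Cut capacity 6 equals the max flow, so it is a minimum cut.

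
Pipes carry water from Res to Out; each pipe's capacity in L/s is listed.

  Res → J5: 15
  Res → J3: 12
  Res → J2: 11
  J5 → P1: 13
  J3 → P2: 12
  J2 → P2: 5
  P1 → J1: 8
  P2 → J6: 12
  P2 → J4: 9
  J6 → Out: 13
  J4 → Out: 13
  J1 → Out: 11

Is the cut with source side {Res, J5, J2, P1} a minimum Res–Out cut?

Given cut capacity: 12 + 5 + 8 = 25.
Augment Res→J5→P1→J1→Out: bottleneck 8, flow now 8.
Augment Res→J3→P2→J6→Out: bottleneck 12, flow now 20.
Augment Res→J2→P2→J4→Out: bottleneck 5, flow now 25.
No augmenting path remains; maximum flow = 25.
Cut capacity 25 equals the max flow, so it is a minimum cut.

Yes — it is a minimum cut (capacity 25).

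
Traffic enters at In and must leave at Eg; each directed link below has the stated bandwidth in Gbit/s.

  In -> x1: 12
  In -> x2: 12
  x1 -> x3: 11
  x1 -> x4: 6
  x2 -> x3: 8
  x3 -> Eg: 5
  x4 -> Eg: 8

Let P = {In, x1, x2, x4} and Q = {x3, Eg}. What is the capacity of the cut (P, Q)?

27

Edges leaving {In, x1, x2, x4}: x1→x3 (11), x2→x3 (8), x4→Eg (8).
Cut capacity = 11 + 8 + 8 = 27.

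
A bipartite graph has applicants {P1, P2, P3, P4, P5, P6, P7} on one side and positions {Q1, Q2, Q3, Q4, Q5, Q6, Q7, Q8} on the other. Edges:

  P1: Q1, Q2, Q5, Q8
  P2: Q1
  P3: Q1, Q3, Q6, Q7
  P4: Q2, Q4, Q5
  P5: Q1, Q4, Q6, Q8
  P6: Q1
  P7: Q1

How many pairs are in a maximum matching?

Unit-capacity flow: source→left, listed edges, right→sink; max matching = max flow.
Augmenting path P1→Q1 (+1); matched 1.
Augmenting path P3→Q3 (+1); matched 2.
Augmenting path P4→Q2 (+1); matched 3.
Augmenting path P5→Q4 (+1); matched 4.
Augmenting path P2→Q1→P1→Q5 (+1); matched 5.
No augmenting path remains; maximum matching = 5.
König certificate: {P1, P3, P4, P5, Q1} is a vertex cover of size 5 (every listed pair touches it), so no matching can be larger.

5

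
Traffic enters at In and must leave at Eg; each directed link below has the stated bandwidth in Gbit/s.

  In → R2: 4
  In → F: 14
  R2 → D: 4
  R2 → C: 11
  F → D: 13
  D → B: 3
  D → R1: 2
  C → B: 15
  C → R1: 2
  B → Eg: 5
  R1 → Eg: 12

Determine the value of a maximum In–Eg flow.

Augment In→R2→D→B→Eg: bottleneck 3, flow now 3.
Augment In→R2→D→R1→Eg: bottleneck 1, flow now 4.
Augment In→F→D→R1→Eg: bottleneck 1, flow now 5.
Augment In→F→D→R2→C→B→Eg: bottleneck 2, flow now 7. (uses reverse residual edge)
Augment In→F→D→R2→C→R1→Eg: bottleneck 2, flow now 9. (uses reverse residual edge)
No augmenting path remains; maximum flow = 9.
In the residual graph, reachable from In: {In, F, D}.
Min-cut edges: In→R2 (4), D→B (3), D→R1 (2); capacity 4 + 3 + 2 = 9.
This cut is saturated, so no flow can exceed 9.

9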